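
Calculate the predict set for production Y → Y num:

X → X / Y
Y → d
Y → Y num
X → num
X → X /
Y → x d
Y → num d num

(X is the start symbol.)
{ 'd', 'num', 'x' }

PREDICT(Y → Y num) = (FIRST(RHS) \ {ε}) ∪ (FOLLOW(Y) if ε ∈ FIRST(RHS), i.e. RHS ⇒* ε)
FIRST(Y) = { 'd', 'num', 'x' }
FIRST(Y num) = { 'd', 'num', 'x' }
ε ∉ FIRST(Y num), so FOLLOW(Y) is not added.
PREDICT(Y → Y num) = { 'd', 'num', 'x' }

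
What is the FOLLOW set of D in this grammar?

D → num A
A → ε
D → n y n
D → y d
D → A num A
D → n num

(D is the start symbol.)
{ $ }

D is the start symbol, so $ ∈ FOLLOW(D).
D does not occur on any right-hand side.

Taking the union: FOLLOW(D) = { $ }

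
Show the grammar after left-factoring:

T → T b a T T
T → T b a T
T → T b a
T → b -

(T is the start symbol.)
Left-factoring transforms A → αβ₁ | αβ₂ into A → αA' and A' → β₁ | β₂
(α is the longest common prefix among the alternatives). Repeat until
no nonterminal has two alternatives with a common prefix.

Round 1: T has alternatives sharing prefix 'T b a'. Introduce T': T → T b a T'
  Add: T' → T T
  Add: T' → T
  Add: T' → ε

Round 2: T' has alternatives sharing prefix 'T'. Introduce T'': T' → T T''
  Add: T'' → T
  Add: T'' → ε

No remaining common prefixes — done.

Resulting grammar:
T → T b a T'
T' → T T''
T'' → T
T'' → ε
T' → ε
T → b -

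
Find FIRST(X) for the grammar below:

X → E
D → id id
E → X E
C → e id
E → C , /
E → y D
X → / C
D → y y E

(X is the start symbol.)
{ '/', 'e', 'y' }

To compute FIRST(X), examine every production with X on the left-hand side, reading each right-hand side left to right until a non-nullable symbol is reached.

FIRST sets of the other non-terminals involved (by the same procedure, iterated to a fixed point):
  FIRST(E) = { '/', 'e', 'y' }

From X → E:
  - E is a non-terminal: add FIRST(E) \ {ε} = { '/', 'e', 'y' }
    E is not nullable, so stop
From X → / C:
  - '/' is a terminal: add '/' and stop

Collecting: FIRST(X) = { '/', 'e', 'y' }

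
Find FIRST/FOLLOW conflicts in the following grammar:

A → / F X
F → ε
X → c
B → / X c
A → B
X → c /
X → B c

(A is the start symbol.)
No FIRST/FOLLOW conflicts.

A FIRST/FOLLOW conflict occurs when a non-terminal N has a nullable alternative N → β (β ⇒* ε) and another alternative N → α with FIRST(α) ∩ FOLLOW(N) ≠ ∅: on such a lookahead the parser cannot decide between expanding α and letting N vanish via β.

Nullable non-terminals: F.
F has a nullable alternative but only one production, so nothing to check.

A, B, X have no nullable alternative, so no FIRST/FOLLOW check is needed there.

No FIRST/FOLLOW conflicts found.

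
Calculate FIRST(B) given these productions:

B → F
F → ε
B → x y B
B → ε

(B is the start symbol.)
{ 'x', ε }

To compute FIRST(B), examine every production with B on the left-hand side, reading each right-hand side left to right until a non-nullable symbol is reached.

FIRST sets of the other non-terminals involved (by the same procedure, iterated to a fixed point):
  FIRST(F) = { ε }

From B → F:
  - F is a non-terminal: add FIRST(F) \ {ε} = { }
    F is nullable and nothing follows, so the whole right-hand side can vanish: ε ∈ FIRST(B)
From B → x y B:
  - x is a terminal: add 'x' and stop
From B → ε:
  - ε-production, so ε ∈ FIRST(B)

Collecting: FIRST(B) = { 'x', ε }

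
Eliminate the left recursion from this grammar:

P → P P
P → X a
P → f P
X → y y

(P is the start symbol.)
P → X a P'
P → f P P'
P' → P P'
P' → ε
X → y y

P is directly left-recursive. The standard transformation for
  A → A α₁ | ... | A α_m | β₁ | ... | β_n
is
  A  → β₁ A' | ... | β_n A'
  A' → α₁ A' | ... | α_m A' | ε

P → X a becomes P → X a P'
P → f P becomes P → f P P'
P → P P becomes P' → P P'
Add P' → ε

Productions for other non-terminals are unchanged:
  X → y y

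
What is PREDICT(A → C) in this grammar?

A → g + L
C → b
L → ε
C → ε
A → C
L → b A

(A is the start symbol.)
PREDICT(A → C) = (FIRST(RHS) \ {ε}) ∪ (FOLLOW(A) if ε ∈ FIRST(RHS), i.e. RHS ⇒* ε)
FIRST(C) = { 'b', ε }
FIRST(C) = { 'b', ε }
ε ∈ FIRST(C) (the right-hand side is nullable), so add FOLLOW(A) = { $ }
PREDICT(A → C) = { $, 'b' }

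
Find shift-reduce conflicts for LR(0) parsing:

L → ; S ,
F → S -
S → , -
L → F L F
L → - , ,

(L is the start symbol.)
A shift-reduce conflict occurs when an LR(0) state has both:
  - a complete (reduce) item [A → α .] (dot at the end), and
  - a shift item [B → β . c γ] (dot before a terminal).

Augment with L' → L and build the canonical LR(0) collection (I0 = CLOSURE({[L' → . L]}), then GOTO on every symbol after a dot until no new states appear). It has 15 states:
  I0: { [F → . S -], [L → . - , ,], [L → . ; S ,], [L → . F L F], [L' → . L], [S → . , -] }  — shift
  I1: { [S → , . -] }  — shift
  I2: { [L → - . , ,] }  — shift
  I3: { [L → ; . S ,], [S → . , -] }  — shift
  I4: { [F → . S -], [L → . - , ,], [L → . ; S ,], [L → . F L F], [L → F . L F], [S → . , -] }  — shift
  I5: { [L' → L .] }  — accept
  I6: { [F → S . -] }  — shift
  I7: { [F → S - .] }  — reduce
  I8: { [F → . S -], [L → F L . F], [S → . , -] }  — shift
  I9: { [L → F L F .] }  — reduce
  I10: { [L → ; S . ,] }  — shift
  I11: { [L → ; S , .] }  — reduce
  I12: { [L → - , . ,] }  — shift
  I13: { [L → - , , .] }  — reduce
  I14: { [S → , - .] }  — reduce

No state contains both a complete item and a shift item.

Answer: No shift-reduce conflicts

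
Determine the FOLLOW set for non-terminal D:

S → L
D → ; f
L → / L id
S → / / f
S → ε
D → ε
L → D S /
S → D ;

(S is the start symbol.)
{ '/', ';' }

In L → D S /: D is followed by S '/', add FIRST(S '/') \ {ε} = { '/', ';' }
In S → D ;: D is followed by ';', add FIRST(';') \ {ε} = { ';' }

Taking the union: FOLLOW(D) = { '/', ';' }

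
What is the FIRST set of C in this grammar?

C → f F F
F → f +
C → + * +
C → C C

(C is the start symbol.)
To compute FIRST(C), examine every production with C on the left-hand side, reading each right-hand side left to right until a non-nullable symbol is reached.

From C → f F F:
  - f is a terminal: add 'f' and stop
From C → + * +:
  - '+' is a terminal: add '+' and stop
From C → C C:
  - C is the symbol being defined: contributes nothing new
    C is not nullable, so stop

Collecting: FIRST(C) = { '+', 'f' }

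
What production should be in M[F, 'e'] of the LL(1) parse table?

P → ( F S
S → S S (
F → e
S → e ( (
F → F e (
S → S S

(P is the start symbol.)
To find M[F, 'e'], we find productions for F where 'e' is in the predict set (PREDICT(N → α) = (FIRST(α) \ {ε}) ∪ (FOLLOW(N) if α ⇒* ε)).

Relevant sets:
  FIRST(F) = { 'e' }

F → e: PREDICT = { 'e' }
  'e' is in predict set, so this production goes in M[F, 'e']
F → F e (: PREDICT = { 'e' }
  'e' is in predict set, so this production goes in M[F, 'e']

M[F, 'e'] = F → e, F → F e (  (a multiply-defined cell — the grammar is not LL(1))

Answer: F → e, F → F e (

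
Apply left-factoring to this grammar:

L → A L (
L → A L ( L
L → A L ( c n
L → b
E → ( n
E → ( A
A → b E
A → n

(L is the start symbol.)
Left-factoring transforms A → αβ₁ | αβ₂ into A → αA' and A' → β₁ | β₂
(α is the longest common prefix among the alternatives). Repeat until
no nonterminal has two alternatives with a common prefix.

Round 1: L has alternatives sharing prefix 'A L ('. Introduce L': L → A L ( L'
  Add: L' → ε
  Add: L' → L
  Add: L' → c n

Round 2: E has alternatives sharing prefix '('. Introduce E': E → ( E'
  Add: E' → n
  Add: E' → A

No remaining common prefixes — done.

Resulting grammar:
L → A L ( L'
L' → ε
L' → L
L' → c n
L → b
E → ( E'
E' → n
E' → A
A → b E
A → n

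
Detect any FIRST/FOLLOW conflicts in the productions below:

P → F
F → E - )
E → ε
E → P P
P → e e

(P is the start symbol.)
Yes. E → P P with FOLLOW(E) on { '-' }

Nullable non-terminals: E.
FIRST sets used below: FIRST(P) = { '-', 'e' }

E: nullable alternative(s) E → ε; FOLLOW(E) = { '-' }
  E → ε: FIRST \ {ε} = { } — this is the only nullable alternative, skip
  E → P P: FIRST \ {ε} = { '-', 'e' } — overlaps FOLLOW(E) on { '-' }: CONFLICT

F, P have no nullable alternative, so no FIRST/FOLLOW check is needed there.

So the grammar has 1 FIRST/FOLLOW conflict (marked CONFLICT above).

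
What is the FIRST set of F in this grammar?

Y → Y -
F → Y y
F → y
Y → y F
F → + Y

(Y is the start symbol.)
{ '+', 'y' }

To compute FIRST(F), examine every production with F on the left-hand side, reading each right-hand side left to right until a non-nullable symbol is reached.

FIRST sets of the other non-terminals involved (by the same procedure, iterated to a fixed point):
  FIRST(Y) = { 'y' }

From F → Y y:
  - Y is a non-terminal: add FIRST(Y) \ {ε} = { 'y' }
    Y is not nullable, so stop
From F → y:
  - y is a terminal: add 'y' and stop
From F → + Y:
  - '+' is a terminal: add '+' and stop

Collecting: FIRST(F) = { '+', 'y' }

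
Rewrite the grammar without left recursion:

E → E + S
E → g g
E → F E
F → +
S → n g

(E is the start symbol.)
E → g g E'
E → F E E'
E' → + S E'
E' → ε
F → +
S → n g

E is directly left-recursive. The standard transformation for
  A → A α₁ | ... | A α_m | β₁ | ... | β_n
is
  A  → β₁ A' | ... | β_n A'
  A' → α₁ A' | ... | α_m A' | ε

E → g g becomes E → g g E'
E → F E becomes E → F E E'
E → E + S becomes E' → + S E'
Add E' → ε

Productions for other non-terminals are unchanged:
  F → +
  S → n g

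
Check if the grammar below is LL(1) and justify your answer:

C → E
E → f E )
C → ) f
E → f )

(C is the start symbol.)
Relevant sets:
  FIRST(E) = { 'f' }

For C:
  PREDICT(C → E) = { 'f' }
  PREDICT(C → ')' f) = { ')' }
For E:
  PREDICT(E → f E ')') = { 'f' }
  PREDICT(E → f ')') = { 'f' }

Conflict found: Predict set conflict for E: { 'f' }
The grammar is NOT LL(1).

Answer: No. Predict set conflict for E: { 'f' }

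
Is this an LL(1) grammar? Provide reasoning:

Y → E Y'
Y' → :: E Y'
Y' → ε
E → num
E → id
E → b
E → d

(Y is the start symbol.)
A grammar is LL(1) if for each non-terminal N with multiple productions, the predict sets of those productions are pairwise disjoint, where PREDICT(N → α) = (FIRST(α) \ {ε}) ∪ (FOLLOW(N) if α ⇒* ε).

Relevant sets:
  FOLLOW(Y') = { $ }

For Y':
  PREDICT(Y' → :: E Y') = { '::' }
  PREDICT(Y' → ε) = { $ }
For E:
  PREDICT(E → num) = { 'num' }
  PREDICT(E → id) = { 'id' }
  PREDICT(E → b) = { 'b' }
  PREDICT(E → d) = { 'd' }
Y has a single production, so nothing to check there.

All predict sets are disjoint. The grammar IS LL(1).

Answer: Yes, the grammar is LL(1).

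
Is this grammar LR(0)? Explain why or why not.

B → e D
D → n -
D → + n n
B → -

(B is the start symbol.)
A grammar is LR(0) if no state in the canonical LR(0) collection has:
  - both a shift item (dot before a terminal) and a complete item (shift-reduce conflict), or
  - two or more complete items (reduce-reduce conflict; the accept item [B' → B .] counts as a complete item here).

Augment with B' → B and build the canonical LR(0) collection (I0 = CLOSURE({[B' → . B]}), then GOTO on every symbol after a dot until no new states appear). It has 10 states:
  I0: { [B → . -], [B → . e D], [B' → . B] }  — shift
  I1: { [B → - .] }  — reduce
  I2: { [B' → B .] }  — accept
  I3: { [B → e . D], [D → . + n n], [D → . n -] }  — shift
  I4: { [D → + . n n] }  — shift
  I5: { [B → e D .] }  — reduce
  I6: { [D → n . -] }  — shift
  I7: { [D → n - .] }  — reduce
  I8: { [D → + n . n] }  — shift
  I9: { [D → + n n .] }  — reduce

Every state is either a pure shift/goto state or contains exactly one complete item and nothing to shift — no conflicts. The grammar is LR(0).

Answer: Yes, the grammar is LR(0)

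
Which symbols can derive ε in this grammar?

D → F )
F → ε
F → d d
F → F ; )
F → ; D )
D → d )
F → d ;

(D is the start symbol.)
A non-terminal is nullable if it can derive ε (the empty string): either it has an ε-production, or it has a production whose right-hand side consists entirely of nullable non-terminals.

ε-productions: F → ε
So F is immediately nullable.
No further non-terminal can be added: every production for the remaining non-terminals contains a terminal or a non-nullable non-terminal.
Nullable = { 'F' }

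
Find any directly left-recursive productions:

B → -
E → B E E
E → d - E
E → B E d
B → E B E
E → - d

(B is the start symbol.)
B → -: starts with '-'
E → B E E: starts with B
E → d - E: starts with d
E → B E d: starts with B
B → E B E: starts with E
E → - d: starts with '-'

No direct left recursion found.

Answer: No direct left recursion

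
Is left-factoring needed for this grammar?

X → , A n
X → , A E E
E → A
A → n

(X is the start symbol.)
Left-factoring is needed when two productions for the same non-terminal
share a common prefix on the right-hand side.

Productions for X:
  X → , A n
  X → , A E E

Found common prefix ', A' in productions for X

Answer: Yes, X has productions with common prefix ', A'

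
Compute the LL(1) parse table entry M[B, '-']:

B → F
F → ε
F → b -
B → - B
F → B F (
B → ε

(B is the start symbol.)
To find M[B, '-'], we find productions for B where '-' is in the predict set (PREDICT(N → α) = (FIRST(α) \ {ε}) ∪ (FOLLOW(N) if α ⇒* ε)).

Relevant sets:
  FIRST(F) = { '(', '-', 'b', ε }
  FOLLOW(B) = { $, '(', '-', 'b' }

B → F: PREDICT = { $, '(', '-', 'b' }
  '-' is in predict set, so this production goes in M[B, '-']
B → - B: PREDICT = { '-' }
  '-' is in predict set, so this production goes in M[B, '-']
B → ε: PREDICT = { $, '(', '-', 'b' }
  '-' is in predict set, so this production goes in M[B, '-']

M[B, '-'] = B → F, B → - B, B → ε  (a multiply-defined cell — the grammar is not LL(1))

Answer: B → F, B → - B, B → ε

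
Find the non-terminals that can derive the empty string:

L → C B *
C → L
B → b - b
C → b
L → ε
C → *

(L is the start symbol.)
A non-terminal is nullable if it can derive ε (the empty string): either it has an ε-production, or it has a production whose right-hand side consists entirely of nullable non-terminals.

ε-productions: L → ε
So L is immediately nullable.
C → L: every symbol on the right is nullable, so C is nullable too.
No further non-terminal can be added: every production for the remaining non-terminals contains a terminal or a non-nullable non-terminal.
Nullable = { 'C', 'L' }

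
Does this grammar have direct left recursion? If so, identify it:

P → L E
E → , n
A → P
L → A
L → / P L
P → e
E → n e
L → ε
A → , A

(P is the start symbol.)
Direct left recursion occurs when N → N α for some non-terminal N (the right-hand side begins with the left-hand side itself).

P → L E: starts with L
E → , n: starts with ','
A → P: starts with P
L → A: starts with A
L → / P L: starts with '/'
P → e: starts with e
E → n e: starts with n
L → ε: starts with ε
A → , A: starts with ','

No direct left recursion found.

Answer: No direct left recursion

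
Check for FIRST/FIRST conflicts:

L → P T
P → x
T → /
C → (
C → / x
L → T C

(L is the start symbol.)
No FIRST/FIRST conflicts.

A FIRST/FIRST conflict occurs when two productions N → α and N → β for the same non-terminal have FIRST(α) ∩ FIRST(β) ≠ ∅ (with ε ∈ FIRST of a nullable right-hand side, so two nullable alternatives also conflict).

FIRST sets of the non-terminals at (or reachable through a nullable prefix from) the front of some alternative:
  FIRST(P) = { 'x' }
  FIRST(T) = { '/' }

Productions for L:
  L → P T: FIRST = { 'x' }
  L → T C: FIRST = { '/' }
Productions for C:
  C → (: FIRST = { '(' }
  C → / x: FIRST = { '/' }
P, T have only one production, so no FIRST/FIRST conflict is possible there.

All alternatives of each non-terminal have pairwise disjoint FIRST sets.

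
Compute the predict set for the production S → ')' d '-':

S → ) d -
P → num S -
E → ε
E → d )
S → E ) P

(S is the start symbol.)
PREDICT(S → ')' d '-') = (FIRST(RHS) \ {ε}) ∪ (FOLLOW(S) if ε ∈ FIRST(RHS), i.e. RHS ⇒* ε)
FIRST(')' d '-') = { ')' }
ε ∉ FIRST(')' d '-'), so FOLLOW(S) is not added.
PREDICT(S → ')' d '-') = { ')' }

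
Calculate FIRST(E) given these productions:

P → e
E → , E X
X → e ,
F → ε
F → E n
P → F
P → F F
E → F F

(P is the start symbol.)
{ ',', 'n', ε }

FIRST sets of the other non-terminals involved (by the same procedure, iterated to a fixed point):
  FIRST(F) = { ',', 'n', ε }

From E → , E X:
  - ',' is a terminal: add ',' and stop
From E → F F:
  - F is a non-terminal: add FIRST(F) \ {ε} = { ',', 'n' }
    F is nullable, so continue to the next symbol
  - F is a non-terminal: add FIRST(F) \ {ε} = { ',', 'n' }
    F is nullable and nothing follows, so the whole right-hand side can vanish: ε ∈ FIRST(E)

Collecting: FIRST(E) = { ',', 'n', ε }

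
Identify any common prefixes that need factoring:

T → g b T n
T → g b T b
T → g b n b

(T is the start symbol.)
Yes, T has productions with common prefix 'g b'

Left-factoring is needed when two productions for the same non-terminal
share a common prefix on the right-hand side.

Productions for T:
  T → g b T n
  T → g b T b
  T → g b n b

Found common prefix 'g b' in productions for T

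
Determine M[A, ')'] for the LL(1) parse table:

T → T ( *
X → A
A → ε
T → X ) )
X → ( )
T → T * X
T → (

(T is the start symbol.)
To find M[A, ')'], we find productions for A where ')' is in the predict set (PREDICT(N → α) = (FIRST(α) \ {ε}) ∪ (FOLLOW(N) if α ⇒* ε)).

Relevant sets:
  FOLLOW(A) = { $, '(', ')', '*' }

A → ε: PREDICT = { $, '(', ')', '*' }
  ')' is in predict set, so this production goes in M[A, ')']

M[A, ')'] = A → ε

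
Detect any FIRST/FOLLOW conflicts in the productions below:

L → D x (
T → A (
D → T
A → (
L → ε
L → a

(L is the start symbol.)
A FIRST/FOLLOW conflict occurs when a non-terminal N has a nullable alternative N → β (β ⇒* ε) and another alternative N → α with FIRST(α) ∩ FOLLOW(N) ≠ ∅: on such a lookahead the parser cannot decide between expanding α and letting N vanish via β.

Nullable non-terminals: L.
FIRST sets used below: FIRST(D) = { '(' }

L: nullable alternative(s) L → ε; FOLLOW(L) = { $ }
  L → D x (: FIRST \ {ε} = { '(' } — disjoint from FOLLOW(L)
  L → ε: FIRST \ {ε} = { } — this is the only nullable alternative, skip
  L → a: FIRST \ {ε} = { 'a' } — disjoint from FOLLOW(L)

A, D, T have no nullable alternative, so no FIRST/FOLLOW check is needed there.

No FIRST/FOLLOW conflicts found.

Answer: No FIRST/FOLLOW conflicts.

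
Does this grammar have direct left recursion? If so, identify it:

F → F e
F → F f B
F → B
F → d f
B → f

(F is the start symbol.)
Yes, F is left-recursive

Direct left recursion occurs when N → N α for some non-terminal N (the right-hand side begins with the left-hand side itself).

F → F e: LEFT RECURSIVE (starts with F)
F → F f B: LEFT RECURSIVE (starts with F)
F → B: starts with B
F → d f: starts with d
B → f: starts with f

The grammar has direct left recursion on: F.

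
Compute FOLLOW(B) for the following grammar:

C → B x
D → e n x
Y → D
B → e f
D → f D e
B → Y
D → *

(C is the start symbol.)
{ 'x' }

To compute FOLLOW(B), find every occurrence of B on a right-hand side N → α B β: add FIRST(β) \ {ε}, and if β is empty or nullable also add FOLLOW(N). Iterate to a fixed point.

In C → B x: B is followed by x, add FIRST(x) \ {ε} = { 'x' }

Taking the union: FOLLOW(B) = { 'x' }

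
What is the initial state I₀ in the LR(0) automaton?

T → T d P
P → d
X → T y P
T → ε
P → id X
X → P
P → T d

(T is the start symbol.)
{ [T → . T d P], [T → .], [T' → . T] }

First, augment the grammar with T' → T
I₀ = CLOSURE({ [T' → . T] }):
  [T' → . T] has the dot before T: add [T → . T d P], [T → .]
No further items can be added.

I₀ = { [T → . T d P], [T → .], [T' → . T] }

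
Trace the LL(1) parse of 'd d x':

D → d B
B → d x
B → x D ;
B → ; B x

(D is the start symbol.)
LL(1) parsing maintains a stack (initially the start symbol over $) and the input. At each step: if the stack top is a terminal, match it against the current input token; if it is a non-terminal N, replace it with the RHS of M[N, lookahead] (the unique production whose predict set contains the lookahead).

Stack is shown with the top on the left.

Stack  Input    Action
----------------------
D $    d d x $  output D → d B
d B $  d d x $  match 'd'
B $    d x $    output B → d x
d x $  d x $    match 'd'
x $    x $      match 'x'
$      $        accept

The string is accepted.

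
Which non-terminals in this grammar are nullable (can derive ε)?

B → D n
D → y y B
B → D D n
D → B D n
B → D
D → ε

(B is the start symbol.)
A non-terminal is nullable if it can derive ε (the empty string): either it has an ε-production, or it has a production whose right-hand side consists entirely of nullable non-terminals.

ε-productions: D → ε
So D is immediately nullable.
B → D: every symbol on the right is nullable, so B is nullable too.
Every non-terminal is now nullable.
Nullable = { 'B', 'D' }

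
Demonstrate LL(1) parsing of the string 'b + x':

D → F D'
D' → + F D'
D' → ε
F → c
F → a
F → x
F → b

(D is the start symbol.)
LL(1) parsing maintains a stack (initially the start symbol over $) and the input. At each step: if the stack top is a terminal, match it against the current input token; if it is a non-terminal N, replace it with the RHS of M[N, lookahead] (the unique production whose predict set contains the lookahead).

Stack is shown with the top on the left.

Stack     Input    Action
-------------------------
D $       b + x $  output D → F D'
F D' $    b + x $  output F → b
b D' $    b + x $  match 'b'
D' $      + x $    output D' → + F D'
+ F D' $  + x $    match '+'
F D' $    x $      output F → x
x D' $    x $      match 'x'
D' $      $        output D' → ε
$         $        accept

The string is accepted.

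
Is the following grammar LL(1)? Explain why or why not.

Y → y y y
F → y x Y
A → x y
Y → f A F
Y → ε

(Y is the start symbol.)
Yes, the grammar is LL(1).

Relevant sets:
  FOLLOW(Y) = { $ }

For Y:
  PREDICT(Y → y y y) = { 'y' }
  PREDICT(Y → f A F) = { 'f' }
  PREDICT(Y → ε) = { $ }
F, A have a single production, so nothing to check there.

All predict sets are disjoint. The grammar IS LL(1).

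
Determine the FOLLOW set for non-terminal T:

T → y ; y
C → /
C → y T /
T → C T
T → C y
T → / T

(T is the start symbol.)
{ $, '/' }

To compute FOLLOW(T), find every occurrence of T on a right-hand side N → α T β: add FIRST(β) \ {ε}, and if β is empty or nullable also add FOLLOW(N). Iterate to a fixed point.

T is the start symbol, so $ ∈ FOLLOW(T).
In C → y T /: T is followed by '/', add FIRST('/') \ {ε} = { '/' }
In T → C T: T is at the end; this adds FOLLOW(T) to itself — nothing new
In T → / T: T is at the end; this adds FOLLOW(T) to itself — nothing new

Taking the union: FOLLOW(T) = { $, '/' }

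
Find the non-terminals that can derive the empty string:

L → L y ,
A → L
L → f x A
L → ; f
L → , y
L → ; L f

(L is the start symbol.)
There are no ε-productions, so no non-terminal can derive ε.
No non-terminals are nullable.

Answer: None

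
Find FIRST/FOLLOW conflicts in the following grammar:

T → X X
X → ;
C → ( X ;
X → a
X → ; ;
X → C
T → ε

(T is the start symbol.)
A FIRST/FOLLOW conflict occurs when a non-terminal N has a nullable alternative N → β (β ⇒* ε) and another alternative N → α with FIRST(α) ∩ FOLLOW(N) ≠ ∅: on such a lookahead the parser cannot decide between expanding α and letting N vanish via β.

Nullable non-terminals: T.
FIRST sets used below: FIRST(X) = { '(', ';', 'a' }

T: nullable alternative(s) T → ε; FOLLOW(T) = { $ }
  T → X X: FIRST \ {ε} = { '(', ';', 'a' } — disjoint from FOLLOW(T)
  T → ε: FIRST \ {ε} = { } — this is the only nullable alternative, skip

C, X have no nullable alternative, so no FIRST/FOLLOW check is needed there.

No FIRST/FOLLOW conflicts found.

Answer: No FIRST/FOLLOW conflicts.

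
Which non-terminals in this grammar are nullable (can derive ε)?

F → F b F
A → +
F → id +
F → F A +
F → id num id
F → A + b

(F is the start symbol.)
None

A non-terminal is nullable if it can derive ε (the empty string): either it has an ε-production, or it has a production whose right-hand side consists entirely of nullable non-terminals.

There are no ε-productions, so no non-terminal can derive ε.
No non-terminals are nullable.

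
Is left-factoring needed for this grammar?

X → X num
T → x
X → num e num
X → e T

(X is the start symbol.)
No, left-factoring is not needed

Left-factoring is needed when two productions for the same non-terminal
share a common prefix on the right-hand side.

Productions for X:
  X → X num
  X → num e num
  X → e T

No common prefixes found.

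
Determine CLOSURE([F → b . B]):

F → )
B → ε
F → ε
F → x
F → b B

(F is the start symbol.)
To compute CLOSURE, for each item [A → α.Bβ] where B is a non-terminal, add [B → .γ] for all productions B → γ; repeat for the newly added items until nothing changes.

Start with: [F → b . B]
  [F → b . B] has the dot before B: add [B → .]
No further items can be added.

CLOSURE = { [B → .], [F → b . B] }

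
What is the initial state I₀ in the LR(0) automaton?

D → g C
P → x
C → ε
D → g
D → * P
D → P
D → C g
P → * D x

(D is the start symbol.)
First, augment the grammar with D' → D
I₀ = CLOSURE({ [D' → . D] }):
  [D' → . D] has the dot before D: add [D → . g C], [D → . g], [D → . * P], [D → . P], [D → . C g]
  [D → . P] has the dot before P: add [P → . x], [P → . * D x]
  [D → . C g] has the dot before C: add [C → .]
No further items can be added.

I₀ = { [C → .], [D → . * P], [D → . C g], [D → . P], [D → . g C], [D → . g], [D' → . D], [P → . * D x], [P → . x] }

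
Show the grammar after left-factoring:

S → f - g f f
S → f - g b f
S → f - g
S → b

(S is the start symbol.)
Left-factoring transforms A → αβ₁ | αβ₂ into A → αA' and A' → β₁ | β₂
(α is the longest common prefix among the alternatives). Repeat until
no nonterminal has two alternatives with a common prefix.

Round 1: S has alternatives sharing prefix 'f - g'. Introduce S': S → f - g S'
  Add: S' → f f
  Add: S' → b f
  Add: S' → ε

No remaining common prefixes — done.

Resulting grammar:
S → f - g S'
S' → f f
S' → b f
S' → ε
S → b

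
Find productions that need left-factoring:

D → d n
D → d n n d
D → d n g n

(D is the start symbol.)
Yes, D has productions with common prefix 'd n'

Left-factoring is needed when two productions for the same non-terminal
share a common prefix on the right-hand side.

Productions for D:
  D → d n
  D → d n n d
  D → d n g n

Found common prefix 'd n' in productions for D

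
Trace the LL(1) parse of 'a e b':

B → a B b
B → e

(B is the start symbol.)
Stack is shown with the top on the left.

Stack    Input    Action
------------------------
B $      a e b $  output B → a B b
a B b $  a e b $  match 'a'
B b $    e b $    output B → e
e b $    e b $    match 'e'
b $      b $      match 'b'
$        $        accept

The string is accepted.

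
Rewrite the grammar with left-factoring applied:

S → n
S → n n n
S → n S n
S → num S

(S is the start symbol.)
S → n S'
S' → ε
S' → n n
S' → S n
S → num S

Left-factoring transforms A → αβ₁ | αβ₂ into A → αA' and A' → β₁ | β₂
(α is the longest common prefix among the alternatives). Repeat until
no nonterminal has two alternatives with a common prefix.

Round 1: S has alternatives sharing prefix 'n'. Introduce S': S → n S'
  Add: S' → ε
  Add: S' → n n
  Add: S' → S n

No remaining common prefixes — done.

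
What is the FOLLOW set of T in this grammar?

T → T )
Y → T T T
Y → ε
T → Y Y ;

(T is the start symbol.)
To compute FOLLOW(T), find every occurrence of T on a right-hand side N → α T β: add FIRST(β) \ {ε}, and if β is empty or nullable also add FOLLOW(N). Iterate to a fixed point.

T is the start symbol, so $ ∈ FOLLOW(T).
In T → T ): T is followed by ')', add FIRST(')') \ {ε} = { ')' }
In Y → T T T: T is followed by T T, add FIRST(T T) \ {ε} = { ';' }
In Y → T T T: T is followed by T, add FIRST(T) \ {ε} = { ';' }
In Y → T T T: T is at the end, add FOLLOW(Y)

The FOLLOW sets referred to above (computed the same way, to a fixed point):
  FOLLOW(Y) = { ';' }

Taking the union: FOLLOW(T) = { $, ')', ';' }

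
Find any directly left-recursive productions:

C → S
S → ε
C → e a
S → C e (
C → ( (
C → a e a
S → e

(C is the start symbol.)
Direct left recursion occurs when N → N α for some non-terminal N (the right-hand side begins with the left-hand side itself).

C → S: starts with S
S → ε: starts with ε
C → e a: starts with e
S → C e (: starts with C
C → ( (: starts with '('
C → a e a: starts with a
S → e: starts with e

No direct left recursion found.

Answer: No direct left recursion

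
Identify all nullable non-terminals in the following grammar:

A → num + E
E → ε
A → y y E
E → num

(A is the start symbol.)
A non-terminal is nullable if it can derive ε (the empty string): either it has an ε-production, or it has a production whose right-hand side consists entirely of nullable non-terminals.

ε-productions: E → ε
So E is immediately nullable.
No further non-terminal can be added: every production for the remaining non-terminals contains a terminal or a non-nullable non-terminal.
Nullable = { 'E' }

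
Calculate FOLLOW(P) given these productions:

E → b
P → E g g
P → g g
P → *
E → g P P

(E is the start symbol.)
In E → g P P: P is followed by P, add FIRST(P) \ {ε} = { '*', 'b', 'g' }
In E → g P P: P is at the end, add FOLLOW(E)

The FOLLOW sets referred to above (computed the same way, to a fixed point):
  FOLLOW(E) = { $, 'g' }

Taking the union: FOLLOW(P) = { $, '*', 'b', 'g' }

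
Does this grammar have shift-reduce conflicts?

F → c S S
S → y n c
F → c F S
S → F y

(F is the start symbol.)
Yes — I12: [S → F y .] vs [S → y . n c]

Augment with F' → F and build the canonical LR(0) collection (I0 = CLOSURE({[F' → . F]}), then GOTO on every symbol after a dot until no new states appear). It has 13 states:
  I0: { [F → . c F S], [F → . c S S], [F' → . F] }  — shift
  I1: { [F' → F .] }  — accept
  I2: { [F → . c F S], [F → . c S S], [F → c . F S], [F → c . S S], [S → . F y], [S → . y n c] }  — shift
  I3: { [F → . c F S], [F → . c S S], [F → c F . S], [S → . F y], [S → . y n c], [S → F . y] }  — shift
  I4: { [F → . c F S], [F → . c S S], [F → c S . S], [S → . F y], [S → . y n c] }  — shift
  I5: { [S → y . n c] }  — shift
  I6: { [S → y n . c] }  — shift
  I7: { [S → y n c .] }  — reduce
  I8: { [S → F . y] }  — shift
  I9: { [F → c S S .] }  — reduce
  I10: { [S → F y .] }  — reduce
  I11: { [F → c F S .] }  — reduce
  I12: { [S → F y .], [S → y . n c] }  — shift, reduce

I12 contains reduce item [S → F y .] and shift item [S → y . n c] — shift-reduce conflict.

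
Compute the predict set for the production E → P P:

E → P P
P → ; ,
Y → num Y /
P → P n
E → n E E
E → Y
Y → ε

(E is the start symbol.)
{ ';' }

PREDICT(E → P P) = (FIRST(RHS) \ {ε}) ∪ (FOLLOW(E) if ε ∈ FIRST(RHS), i.e. RHS ⇒* ε)
FIRST(P) = { ';' }
FIRST(P P) = { ';' }
ε ∉ FIRST(P P), so FOLLOW(E) is not added.
PREDICT(E → P P) = { ';' }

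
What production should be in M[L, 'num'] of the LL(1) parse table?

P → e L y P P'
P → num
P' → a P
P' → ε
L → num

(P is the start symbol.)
L → num

To find M[L, 'num'], we find productions for L where 'num' is in the predict set (PREDICT(N → α) = (FIRST(α) \ {ε}) ∪ (FOLLOW(N) if α ⇒* ε)).

L → num: PREDICT = { 'num' }
  'num' is in predict set, so this production goes in M[L, 'num']

M[L, 'num'] = L → num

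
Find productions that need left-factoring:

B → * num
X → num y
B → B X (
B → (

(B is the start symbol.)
Left-factoring is needed when two productions for the same non-terminal
share a common prefix on the right-hand side.

Productions for B:
  B → * num
  B → B X (
  B → (

No common prefixes found.

Answer: No, left-factoring is not needed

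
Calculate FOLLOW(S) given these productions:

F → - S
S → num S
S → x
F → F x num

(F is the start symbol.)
{ $, 'x' }

In F → - S: S is at the end, add FOLLOW(F)
In S → num S: S is at the end; this adds FOLLOW(S) to itself — nothing new

The FOLLOW sets referred to above (computed the same way, to a fixed point):
  FOLLOW(F) = { $, 'x' }

Taking the union: FOLLOW(S) = { $, 'x' }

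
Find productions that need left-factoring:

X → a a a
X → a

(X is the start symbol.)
Left-factoring is needed when two productions for the same non-terminal
share a common prefix on the right-hand side.

Productions for X:
  X → a a a
  X → a

Found common prefix 'a' in productions for X

Answer: Yes, X has productions with common prefix 'a'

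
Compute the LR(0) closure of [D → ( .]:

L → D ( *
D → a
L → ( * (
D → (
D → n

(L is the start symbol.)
{ [D → ( .] }

Start with: [D → ( .]
The dot is at the end, so nothing is added.

CLOSURE = { [D → ( .] }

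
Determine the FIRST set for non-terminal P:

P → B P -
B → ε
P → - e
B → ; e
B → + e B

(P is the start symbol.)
FIRST sets of the other non-terminals involved (by the same procedure, iterated to a fixed point):
  FIRST(B) = { '+', ';', ε }

From P → B P -:
  - B is a non-terminal: add FIRST(B) \ {ε} = { '+', ';' }
    B is nullable, so continue to the next symbol
  - P is the symbol being defined: contributes nothing new
    P is not nullable, so stop
From P → - e:
  - '-' is a terminal: add '-' and stop

Collecting: FIRST(P) = { '+', '-', ';' }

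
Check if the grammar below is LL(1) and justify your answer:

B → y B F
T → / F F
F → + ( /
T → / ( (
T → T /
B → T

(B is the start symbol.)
A grammar is LL(1) if for each non-terminal N with multiple productions, the predict sets of those productions are pairwise disjoint, where PREDICT(N → α) = (FIRST(α) \ {ε}) ∪ (FOLLOW(N) if α ⇒* ε).

Relevant sets:
  FIRST(T) = { '/' }

For B:
  PREDICT(B → y B F) = { 'y' }
  PREDICT(B → T) = { '/' }
For T:
  PREDICT(T → '/' F F) = { '/' }
  PREDICT(T → '/' '(' '(') = { '/' }
  PREDICT(T → T '/') = { '/' }
F has a single production, so nothing to check there.

Conflict found: Predict set conflict for T: { '/' }
The grammar is NOT LL(1).

Answer: No. Predict set conflict for T: { '/' }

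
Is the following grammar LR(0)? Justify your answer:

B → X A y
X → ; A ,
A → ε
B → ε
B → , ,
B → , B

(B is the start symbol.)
No. Shift-reduce conflict between [B → .] and [B → . , ,]

A grammar is LR(0) if no state in the canonical LR(0) collection has:
  - both a shift item (dot before a terminal) and a complete item (shift-reduce conflict), or
  - two or more complete items (reduce-reduce conflict; the accept item [B' → B .] counts as a complete item here).

Augment with B' → B and build the canonical LR(0) collection (I0 = CLOSURE({[B' → . B]}), then GOTO on every symbol after a dot until no new states appear). It has 11 states:
  I0: { [B → . , ,], [B → . , B], [B → . X A y], [B → .], [B' → . B], [X → . ; A ,] }  — shift, reduce
  I1: { [B → , . ,], [B → , . B], [B → . , ,], [B → . , B], [B → . X A y], [B → .], [X → . ; A ,] }  — shift, reduce
  I2: { [A → .], [X → ; . A ,] }  — reduce
  I3: { [B' → B .] }  — accept
  I4: { [A → .], [B → X . A y] }  — reduce
  I5: { [B → X A . y] }  — shift
  I6: { [B → X A y .] }  — reduce
  I7: { [X → ; A . ,] }  — shift
  I8: { [X → ; A , .] }  — reduce
  I9: { [B → , , .], [B → , . ,], [B → , . B], [B → . , ,], [B → . , B], [B → . X A y], [B → .], [X → . ; A ,] }  — shift, 2 reduces
  I10: { [B → , B .] }  — reduce

Conflict in state I0:
  Shift-reduce conflict between [B → .] and [B → . , ,]
So the grammar is NOT LR(0).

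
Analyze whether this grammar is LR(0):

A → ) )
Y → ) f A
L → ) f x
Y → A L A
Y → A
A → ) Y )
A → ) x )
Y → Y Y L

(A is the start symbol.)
Augment with A' → A and build the canonical LR(0) collection (I0 = CLOSURE({[A' → . A]}), then GOTO on every symbol after a dot until no new states appear). It has 20 states:
  I0: { [A → . ) )], [A → . ) Y )], [A → . ) x )], [A' → . A] }  — shift
  I1: { [A → ) . )], [A → ) . Y )], [A → ) . x )], [A → . ) )], [A → . ) Y )], [A → . ) x )], [Y → . ) f A], [Y → . A L A], [Y → . A], [Y → . Y Y L] }  — shift
  I2: { [A' → A .] }  — accept
  I3: { [A → ) ) .], [A → ) . )], [A → ) . Y )], [A → ) . x )], [A → . ) )], [A → . ) Y )], [A → . ) x )], [Y → ) . f A], [Y → . ) f A], [Y → . A L A], [Y → . A], [Y → . Y Y L] }  — shift, reduce
  I4: { [L → . ) f x], [Y → A . L A], [Y → A .] }  — shift, reduce
  I5: { [A → ) Y . )], [A → . ) )], [A → . ) Y )], [A → . ) x )], [Y → . ) f A], [Y → . A L A], [Y → . A], [Y → . Y Y L], [Y → Y . Y L] }  — shift
  I6: { [A → ) x . )] }  — shift
  I7: { [A → ) x ) .] }  — reduce
  I8: { [A → ) . )], [A → ) . Y )], [A → ) . x )], [A → ) Y ) .], [A → . ) )], [A → . ) Y )], [A → . ) x )], [Y → ) . f A], [Y → . ) f A], [Y → . A L A], [Y → . A], [Y → . Y Y L] }  — shift, reduce
  I9: { [A → . ) )], [A → . ) Y )], [A → . ) x )], [L → . ) f x], [Y → . ) f A], [Y → . A L A], [Y → . A], [Y → . Y Y L], [Y → Y . Y L], [Y → Y Y . L] }  — shift
  I10: { [A → ) . )], [A → ) . Y )], [A → ) . x )], [A → . ) )], [A → . ) Y )], [A → . ) x )], [L → ) . f x], [Y → ) . f A], [Y → . ) f A], [Y → . A L A], [Y → . A], [Y → . Y Y L] }  — shift
  I11: { [Y → Y Y L .] }  — reduce
  I12: { [A → . ) )], [A → . ) Y )], [A → . ) x )], [L → ) f . x], [Y → ) f . A] }  — shift
  I13: { [Y → ) f A .] }  — reduce
  I14: { [L → ) f x .] }  — reduce
  I15: { [A → . ) )], [A → . ) Y )], [A → . ) x )], [Y → ) f . A] }  — shift
  I16: { [L → ) . f x] }  — shift
  I17: { [A → . ) )], [A → . ) Y )], [A → . ) x )], [Y → A L . A] }  — shift
  I18: { [Y → A L A .] }  — reduce
  I19: { [L → ) f . x] }  — shift

Conflict in state I3:
  Shift-reduce conflict between [A → ) ) .] and [A → . ) )]
So the grammar is NOT LR(0).

Answer: No. Shift-reduce conflict between [A → ) ) .] and [A → . ) )]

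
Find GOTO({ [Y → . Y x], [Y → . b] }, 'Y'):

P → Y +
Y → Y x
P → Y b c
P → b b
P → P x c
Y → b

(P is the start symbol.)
{ [Y → Y . x] }

GOTO(I, 'Y') = CLOSURE({ [A → αX.β] : [A → α.Xβ] ∈ I, X = 'Y' })

Items with dot before 'Y', with the dot advanced:
  [Y → . Y x] → [Y → Y . x]
Closure adds nothing (no advanced item has the dot before a non-terminal).

GOTO = { [Y → Y . x] }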